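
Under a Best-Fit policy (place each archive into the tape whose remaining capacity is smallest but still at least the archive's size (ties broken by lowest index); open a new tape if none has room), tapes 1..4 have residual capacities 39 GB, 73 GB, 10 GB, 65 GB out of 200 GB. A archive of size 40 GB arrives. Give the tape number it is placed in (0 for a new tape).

Tapes with room: tape 2 (73 GB), tape 4 (65 GB).
Tightest fit is tape 4 with 65 GB free.

4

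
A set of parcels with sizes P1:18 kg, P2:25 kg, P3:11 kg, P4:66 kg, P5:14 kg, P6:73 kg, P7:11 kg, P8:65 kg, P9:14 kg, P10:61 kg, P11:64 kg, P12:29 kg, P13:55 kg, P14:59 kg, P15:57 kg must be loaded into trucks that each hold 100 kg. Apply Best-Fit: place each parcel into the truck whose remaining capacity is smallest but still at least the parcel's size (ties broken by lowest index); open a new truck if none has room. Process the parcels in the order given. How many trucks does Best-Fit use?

9

truck 1: place P1 (18 kg), 82 kg left
truck 1: place P2 (25 kg), 57 kg left
truck 1: place P3 (11 kg), 46 kg left
truck 2: place P4 (66 kg), 34 kg left
truck 2: place P5 (14 kg), 20 kg left
truck 3: place P6 (73 kg), 27 kg left
truck 2: place P7 (11 kg), 9 kg left
truck 4: place P8 (65 kg), 35 kg left
truck 3: place P9 (14 kg), 13 kg left
truck 5: place P10 (61 kg), 39 kg left
truck 6: place P11 (64 kg), 36 kg left
truck 4: place P12 (29 kg), 6 kg left
truck 7: place P13 (55 kg), 45 kg left
truck 8: place P14 (59 kg), 41 kg left
truck 9: place P15 (57 kg), 43 kg left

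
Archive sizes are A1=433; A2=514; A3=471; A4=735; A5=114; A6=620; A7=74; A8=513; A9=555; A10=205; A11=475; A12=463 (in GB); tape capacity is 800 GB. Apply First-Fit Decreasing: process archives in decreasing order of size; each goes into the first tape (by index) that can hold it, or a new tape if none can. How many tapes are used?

Sorted descending: 735, 620, 555, 514, 513, 475, 471, 463, 433, 205, 114, 74.
Put 735 GB in tape 1; 65 GB remain.
Put 620 GB in tape 2; 180 GB remain.
Put 555 GB in tape 3; 245 GB remain.
Put 514 GB in tape 4; 286 GB remain.
Put 513 GB in tape 5; 287 GB remain.
Put 475 GB in tape 6; 325 GB remain.
Put 471 GB in tape 7; 329 GB remain.
Put 463 GB in tape 8; 337 GB remain.
Put 433 GB in tape 9; 367 GB remain.
Put 205 GB in tape 3; 40 GB remain.
Put 114 GB in tape 2; 66 GB remain.
Put 74 GB in tape 4; 212 GB remain.

9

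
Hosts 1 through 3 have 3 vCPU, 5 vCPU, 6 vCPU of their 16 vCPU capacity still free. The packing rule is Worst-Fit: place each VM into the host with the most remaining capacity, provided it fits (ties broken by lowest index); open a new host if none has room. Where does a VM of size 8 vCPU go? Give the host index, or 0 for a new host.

No host has ≥ 8 vCPU free, so a new host is opened.

0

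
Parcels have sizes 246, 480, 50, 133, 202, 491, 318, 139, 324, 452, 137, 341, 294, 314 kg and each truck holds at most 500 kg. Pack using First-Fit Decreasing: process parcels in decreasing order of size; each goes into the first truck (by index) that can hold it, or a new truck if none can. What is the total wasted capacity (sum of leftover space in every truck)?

Sorted descending: 491, 480, 452, 341, 324, 318, 314, 294, 246, 202, 139, 137, 133, 50.
491 kg → truck 1 (remaining 9 kg)
480 kg → truck 2 (remaining 20 kg)
452 kg → truck 3 (remaining 48 kg)
341 kg → truck 4 (remaining 159 kg)
324 kg → truck 5 (remaining 176 kg)
318 kg → truck 6 (remaining 182 kg)
314 kg → truck 7 (remaining 186 kg)
294 kg → truck 8 (remaining 206 kg)
246 kg → truck 9 (remaining 254 kg)
202 kg → truck 8 (remaining 4 kg)
139 kg → truck 4 (remaining 20 kg)
137 kg → truck 5 (remaining 39 kg)
133 kg → truck 6 (remaining 49 kg)
50 kg → truck 7 (remaining 136 kg)
9 trucks × 500 kg = 4500 kg; used 3921 kg; unused 579 kg.

579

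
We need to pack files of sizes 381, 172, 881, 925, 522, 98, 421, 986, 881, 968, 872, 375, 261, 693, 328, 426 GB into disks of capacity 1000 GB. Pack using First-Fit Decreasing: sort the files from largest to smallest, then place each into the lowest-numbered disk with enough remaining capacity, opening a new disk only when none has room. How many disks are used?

Sorted descending: 986, 968, 925, 881, 881, 872, 693, 522, 426, 421, 381, 375, 328, 261, 172, 98.
disk 1: place 986 GB, 14 GB left
disk 2: place 968 GB, 32 GB left
disk 3: place 925 GB, 75 GB left
disk 4: place 881 GB, 119 GB left
disk 5: place 881 GB, 119 GB left
disk 6: place 872 GB, 128 GB left
disk 7: place 693 GB, 307 GB left
disk 8: place 522 GB, 478 GB left
disk 8: place 426 GB, 52 GB left
disk 9: place 421 GB, 579 GB left
disk 9: place 381 GB, 198 GB left
disk 10: place 375 GB, 625 GB left
disk 10: place 328 GB, 297 GB left
disk 7: place 261 GB, 46 GB left
disk 9: place 172 GB, 26 GB left
disk 4: place 98 GB, 21 GB left

10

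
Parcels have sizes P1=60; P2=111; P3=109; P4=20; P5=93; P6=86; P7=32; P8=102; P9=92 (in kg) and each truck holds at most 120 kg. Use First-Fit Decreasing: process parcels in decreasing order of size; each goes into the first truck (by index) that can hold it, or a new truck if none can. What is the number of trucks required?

Sorted descending: 111, 109, 102, 93, 92, 86, 60, 32, 20.
111 kg → truck 1 (remaining 9 kg)
109 kg → truck 2 (remaining 11 kg)
102 kg → truck 3 (remaining 18 kg)
93 kg → truck 4 (remaining 27 kg)
92 kg → truck 5 (remaining 28 kg)
86 kg → truck 6 (remaining 34 kg)
60 kg → truck 7 (remaining 60 kg)
32 kg → truck 6 (remaining 2 kg)
20 kg → truck 4 (remaining 7 kg)
Final trucks: [111] [109] [102] [93,20] [92] [86,32] [60].

7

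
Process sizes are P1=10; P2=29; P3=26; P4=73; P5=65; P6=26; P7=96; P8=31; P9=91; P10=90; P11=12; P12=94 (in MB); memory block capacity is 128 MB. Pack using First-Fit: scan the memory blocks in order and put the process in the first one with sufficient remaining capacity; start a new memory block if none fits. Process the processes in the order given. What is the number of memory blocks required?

7

P1 (10 MB) → memory block 1 (remaining 118 MB)
P2 (29 MB) → memory block 1 (remaining 89 MB)
P3 (26 MB) → memory block 1 (remaining 63 MB)
P4 (73 MB) → memory block 2 (remaining 55 MB)
P5 (65 MB) → memory block 3 (remaining 63 MB)
P6 (26 MB) → memory block 1 (remaining 37 MB)
P7 (96 MB) → memory block 4 (remaining 32 MB)
P8 (31 MB) → memory block 1 (remaining 6 MB)
P9 (91 MB) → memory block 5 (remaining 37 MB)
P10 (90 MB) → memory block 6 (remaining 38 MB)
P11 (12 MB) → memory block 2 (remaining 43 MB)
P12 (94 MB) → memory block 7 (remaining 34 MB)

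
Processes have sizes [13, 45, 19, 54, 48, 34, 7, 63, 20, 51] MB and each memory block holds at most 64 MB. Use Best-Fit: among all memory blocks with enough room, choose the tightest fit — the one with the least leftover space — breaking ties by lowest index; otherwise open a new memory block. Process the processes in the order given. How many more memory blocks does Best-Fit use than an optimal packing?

1

Best-Fit: [13,45] [19,34] [54,7] [48] [63] [20] [51] → 7 memory blocks.
Total size 354 MB; any packing needs at least ⌈354/64⌉ = 6 memory blocks.
An optimal packing achieves that bound: [63] [54,7] [51,13] [48] [45,19] [34,20] → 6 memory blocks.
Excess: 7 − 6 = 1.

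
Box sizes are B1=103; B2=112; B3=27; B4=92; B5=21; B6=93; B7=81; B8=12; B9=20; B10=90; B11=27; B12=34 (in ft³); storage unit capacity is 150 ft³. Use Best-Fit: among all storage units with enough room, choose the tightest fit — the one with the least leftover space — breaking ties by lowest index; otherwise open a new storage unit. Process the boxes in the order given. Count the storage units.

storage unit 1: place B1 (103 ft³), 47 ft³ left
storage unit 2: place B2 (112 ft³), 38 ft³ left
storage unit 2: place B3 (27 ft³), 11 ft³ left
storage unit 3: place B4 (92 ft³), 58 ft³ left
storage unit 1: place B5 (21 ft³), 26 ft³ left
storage unit 4: place B6 (93 ft³), 57 ft³ left
storage unit 5: place B7 (81 ft³), 69 ft³ left
storage unit 1: place B8 (12 ft³), 14 ft³ left
storage unit 4: place B9 (20 ft³), 37 ft³ left
storage unit 6: place B10 (90 ft³), 60 ft³ left
storage unit 4: place B11 (27 ft³), 10 ft³ left
storage unit 3: place B12 (34 ft³), 24 ft³ left
Final storage units: [103,21,12] [112,27] [92,34] [93,20,27] [81] [90].

6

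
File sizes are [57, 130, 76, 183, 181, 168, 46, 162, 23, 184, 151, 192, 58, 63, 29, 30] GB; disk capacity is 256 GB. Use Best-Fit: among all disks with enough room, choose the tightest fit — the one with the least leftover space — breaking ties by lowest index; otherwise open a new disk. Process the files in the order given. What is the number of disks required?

Put 57 GB in disk 1; 199 GB remain.
Put 130 GB in disk 1; 69 GB remain.
Put 76 GB in disk 2; 180 GB remain.
Put 183 GB in disk 3; 73 GB remain.
Put 181 GB in disk 4; 75 GB remain.
Put 168 GB in disk 2; 12 GB remain.
Put 46 GB in disk 1; 23 GB remain.
Put 162 GB in disk 5; 94 GB remain.
Put 23 GB in disk 1; 0 GB remain.
Put 184 GB in disk 6; 72 GB remain.
Put 151 GB in disk 7; 105 GB remain.
Put 192 GB in disk 8; 64 GB remain.
Put 58 GB in disk 8; 6 GB remain.
Put 63 GB in disk 6; 9 GB remain.
Put 29 GB in disk 3; 44 GB remain.
Put 30 GB in disk 3; 14 GB remain.

8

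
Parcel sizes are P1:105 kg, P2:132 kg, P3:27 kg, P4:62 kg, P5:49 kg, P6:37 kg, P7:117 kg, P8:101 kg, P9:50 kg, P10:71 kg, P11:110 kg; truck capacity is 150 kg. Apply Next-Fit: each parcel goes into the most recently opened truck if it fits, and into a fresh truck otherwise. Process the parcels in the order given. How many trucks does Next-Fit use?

truck 1: place P1 (105 kg), 45 kg left
truck 2: place P2 (132 kg), 18 kg left
truck 3: place P3 (27 kg), 123 kg left
truck 3: place P4 (62 kg), 61 kg left
truck 3: place P5 (49 kg), 12 kg left
truck 4: place P6 (37 kg), 113 kg left
truck 5: place P7 (117 kg), 33 kg left
truck 6: place P8 (101 kg), 49 kg left
truck 7: place P9 (50 kg), 100 kg left
truck 7: place P10 (71 kg), 29 kg left
truck 8: place P11 (110 kg), 40 kg left
Final trucks: [105] [132] [27,62,49] [37] [117] [101] [50,71] [110].

8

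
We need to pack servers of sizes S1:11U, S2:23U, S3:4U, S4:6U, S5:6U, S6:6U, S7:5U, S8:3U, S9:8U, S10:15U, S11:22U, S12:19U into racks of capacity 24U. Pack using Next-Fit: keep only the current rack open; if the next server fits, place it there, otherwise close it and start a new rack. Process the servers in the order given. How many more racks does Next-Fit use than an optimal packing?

Next-Fit: [11] [23] [4,6,6,6] [5,3,8] [15] [22] [19] → 7 racks.
Total size 128U; any packing needs at least ⌈128/24⌉ = 6 racks.
An optimal packing achieves that bound: [23] [22] [19,5] [15,8] [11,6,6] [6,4,3] → 6 racks.
Excess: 7 − 6 = 1.

1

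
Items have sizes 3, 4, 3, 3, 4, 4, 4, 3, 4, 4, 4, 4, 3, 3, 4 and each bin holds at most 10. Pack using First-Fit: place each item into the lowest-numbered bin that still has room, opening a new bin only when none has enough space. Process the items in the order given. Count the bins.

Put 3 in bin 1; 7 remain.
Put 4 in bin 1; 3 remain.
Put 3 in bin 1; 0 remain.
Put 3 in bin 2; 7 remain.
Put 4 in bin 2; 3 remain.
Put 4 in bin 3; 6 remain.
Put 4 in bin 3; 2 remain.
Put 3 in bin 2; 0 remain.
Put 4 in bin 4; 6 remain.
Put 4 in bin 4; 2 remain.
Put 4 in bin 5; 6 remain.
Put 4 in bin 5; 2 remain.
Put 3 in bin 6; 7 remain.
Put 3 in bin 6; 4 remain.
Put 4 in bin 6; 0 remain.
Final bins: [3,4,3] [3,4,3] [4,4] [4,4] [4,4] [3,3,4].

6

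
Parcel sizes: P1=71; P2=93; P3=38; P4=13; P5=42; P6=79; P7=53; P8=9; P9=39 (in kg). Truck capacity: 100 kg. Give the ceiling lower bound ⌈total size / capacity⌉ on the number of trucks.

5

Total size = 71 + 93 + 38 + 13 + 42 + 79 + 53 + 9 + 39 = 437 kg.
⌈437 / 100⌉ = 5.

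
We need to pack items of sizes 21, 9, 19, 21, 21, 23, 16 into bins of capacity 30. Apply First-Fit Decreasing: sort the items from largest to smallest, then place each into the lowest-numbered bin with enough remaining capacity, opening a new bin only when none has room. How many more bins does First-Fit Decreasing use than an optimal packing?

0

First-Fit Decreasing: [23] [21,9] [21] [21] [19] [16] → 6 bins.
6 items exceed 15 (half the capacity), and no two of those can share a bin, so at least 6 bins are needed.
So 6 is already optimal.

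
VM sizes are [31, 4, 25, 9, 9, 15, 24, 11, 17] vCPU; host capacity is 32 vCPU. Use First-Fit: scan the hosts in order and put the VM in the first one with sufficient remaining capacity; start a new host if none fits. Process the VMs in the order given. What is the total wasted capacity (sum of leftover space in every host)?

31 vCPU → host 1 (remaining 1 vCPU)
4 vCPU → host 2 (remaining 28 vCPU)
25 vCPU → host 2 (remaining 3 vCPU)
9 vCPU → host 3 (remaining 23 vCPU)
9 vCPU → host 3 (remaining 14 vCPU)
15 vCPU → host 4 (remaining 17 vCPU)
24 vCPU → host 5 (remaining 8 vCPU)
11 vCPU → host 3 (remaining 3 vCPU)
17 vCPU → host 4 (remaining 0 vCPU)
5 hosts × 32 vCPU = 160 vCPU; used 145 vCPU; unused 15 vCPU.

15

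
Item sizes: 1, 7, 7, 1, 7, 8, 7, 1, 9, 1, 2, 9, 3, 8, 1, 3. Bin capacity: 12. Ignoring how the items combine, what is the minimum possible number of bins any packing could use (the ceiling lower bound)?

7 bins

Total size = 1 + 7 + 7 + 1 + 7 + 8 + 7 + 1 + 9 + 1 + 2 + 9 + 3 + 8 + 1 + 3 = 75.
⌈75 / 12⌉ = 7.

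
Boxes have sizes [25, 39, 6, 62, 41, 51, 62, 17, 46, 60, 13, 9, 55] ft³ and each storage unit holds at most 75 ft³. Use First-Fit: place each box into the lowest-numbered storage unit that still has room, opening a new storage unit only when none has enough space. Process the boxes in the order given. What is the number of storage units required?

25 ft³ → storage unit 1 (remaining 50 ft³)
39 ft³ → storage unit 1 (remaining 11 ft³)
6 ft³ → storage unit 1 (remaining 5 ft³)
62 ft³ → storage unit 2 (remaining 13 ft³)
41 ft³ → storage unit 3 (remaining 34 ft³)
51 ft³ → storage unit 4 (remaining 24 ft³)
62 ft³ → storage unit 5 (remaining 13 ft³)
17 ft³ → storage unit 3 (remaining 17 ft³)
46 ft³ → storage unit 6 (remaining 29 ft³)
60 ft³ → storage unit 7 (remaining 15 ft³)
13 ft³ → storage unit 2 (remaining 0 ft³)
9 ft³ → storage unit 3 (remaining 8 ft³)
55 ft³ → storage unit 8 (remaining 20 ft³)
Final storage units: [25,39,6] [62,13] [41,17,9] [51] [62] [46] [60] [55].

8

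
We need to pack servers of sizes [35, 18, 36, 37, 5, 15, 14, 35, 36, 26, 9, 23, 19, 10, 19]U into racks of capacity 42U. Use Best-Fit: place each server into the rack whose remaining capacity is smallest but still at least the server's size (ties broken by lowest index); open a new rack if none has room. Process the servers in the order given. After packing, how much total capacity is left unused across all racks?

41

rack 1: place 35U, 7U left
rack 2: place 18U, 24U left
rack 3: place 36U, 6U left
rack 4: place 37U, 5U left
rack 4: place 5U, 0U left
rack 2: place 15U, 9U left
rack 5: place 14U, 28U left
rack 6: place 35U, 7U left
rack 7: place 36U, 6U left
rack 5: place 26U, 2U left
rack 2: place 9U, 0U left
rack 8: place 23U, 19U left
rack 8: place 19U, 0U left
rack 9: place 10U, 32U left
rack 9: place 19U, 13U left
9 racks × 42U = 378U; used 337U; unused 41U.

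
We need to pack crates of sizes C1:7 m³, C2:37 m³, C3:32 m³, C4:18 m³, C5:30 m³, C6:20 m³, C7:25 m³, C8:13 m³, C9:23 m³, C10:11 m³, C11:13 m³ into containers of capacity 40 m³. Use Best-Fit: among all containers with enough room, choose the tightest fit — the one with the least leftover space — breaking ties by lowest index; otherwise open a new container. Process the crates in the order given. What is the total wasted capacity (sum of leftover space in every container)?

Put C1 (7 m³) in container 1; 33 m³ remain.
Put C2 (37 m³) in container 2; 3 m³ remain.
Put C3 (32 m³) in container 1; 1 m³ remain.
Put C4 (18 m³) in container 3; 22 m³ remain.
Put C5 (30 m³) in container 4; 10 m³ remain.
Put C6 (20 m³) in container 3; 2 m³ remain.
Put C7 (25 m³) in container 5; 15 m³ remain.
Put C8 (13 m³) in container 5; 2 m³ remain.
Put C9 (23 m³) in container 6; 17 m³ remain.
Put C10 (11 m³) in container 6; 6 m³ remain.
Put C11 (13 m³) in container 7; 27 m³ remain.
7 containers × 40 m³ = 280 m³; used 229 m³; unused 51 m³.

51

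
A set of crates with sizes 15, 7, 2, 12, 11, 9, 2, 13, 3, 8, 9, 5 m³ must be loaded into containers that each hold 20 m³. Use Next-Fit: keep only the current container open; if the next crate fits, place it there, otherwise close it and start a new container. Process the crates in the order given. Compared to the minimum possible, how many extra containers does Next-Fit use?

2

Next-Fit: [15] [7,2] [12] [11,9] [2,13,3] [8,9] [5] → 7 containers.
Total size 96 m³; any packing needs at least ⌈96/20⌉ = 5 containers.
An optimal packing achieves that bound: [15,5] [13,7] [12,8] [11,9] [9,3,2,2] → 5 containers.
Excess: 7 − 5 = 2.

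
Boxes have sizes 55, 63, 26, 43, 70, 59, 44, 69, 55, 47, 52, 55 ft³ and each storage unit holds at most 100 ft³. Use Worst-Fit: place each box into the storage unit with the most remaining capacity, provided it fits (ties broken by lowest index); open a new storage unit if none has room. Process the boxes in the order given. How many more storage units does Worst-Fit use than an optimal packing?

1

Worst-Fit: [55,26] [63] [43,44] [70] [59] [69] [55] [47,52] [55] → 9 storage units.
8 boxes exceed 50 ft³ (half the capacity), and no two of those can share a storage unit, so at least 8 storage units are needed.
An optimal packing achieves that bound: [70,26] [69] [63] [59] [55,44] [55,43] [55] [52,47] → 8 storage units.
Excess: 9 − 8 = 1.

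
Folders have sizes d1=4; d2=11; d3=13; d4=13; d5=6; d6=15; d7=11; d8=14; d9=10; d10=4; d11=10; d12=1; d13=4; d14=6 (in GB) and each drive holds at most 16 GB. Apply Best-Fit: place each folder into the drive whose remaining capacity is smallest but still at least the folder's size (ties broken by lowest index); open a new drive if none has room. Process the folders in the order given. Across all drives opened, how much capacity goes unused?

22

drive 1: place d1 (4 GB), 12 GB left
drive 1: place d2 (11 GB), 1 GB left
drive 2: place d3 (13 GB), 3 GB left
drive 3: place d4 (13 GB), 3 GB left
drive 4: place d5 (6 GB), 10 GB left
drive 5: place d6 (15 GB), 1 GB left
drive 6: place d7 (11 GB), 5 GB left
drive 7: place d8 (14 GB), 2 GB left
drive 4: place d9 (10 GB), 0 GB left
drive 6: place d10 (4 GB), 1 GB left
drive 8: place d11 (10 GB), 6 GB left
drive 1: place d12 (1 GB), 0 GB left
drive 8: place d13 (4 GB), 2 GB left
drive 9: place d14 (6 GB), 10 GB left
9 drives × 16 GB = 144 GB; used 122 GB; unused 22 GB.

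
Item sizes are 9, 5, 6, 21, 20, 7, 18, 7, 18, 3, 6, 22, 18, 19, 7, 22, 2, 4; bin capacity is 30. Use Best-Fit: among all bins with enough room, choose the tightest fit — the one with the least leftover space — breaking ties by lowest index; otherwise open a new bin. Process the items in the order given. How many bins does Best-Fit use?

Put 9 in bin 1; 21 remain.
Put 5 in bin 1; 16 remain.
Put 6 in bin 1; 10 remain.
Put 21 in bin 2; 9 remain.
Put 20 in bin 3; 10 remain.
Put 7 in bin 2; 2 remain.
Put 18 in bin 4; 12 remain.
Put 7 in bin 1; 3 remain.
Put 18 in bin 5; 12 remain.
Put 3 in bin 1; 0 remain.
Put 6 in bin 3; 4 remain.
Put 22 in bin 6; 8 remain.
Put 18 in bin 7; 12 remain.
Put 19 in bin 8; 11 remain.
Put 7 in bin 6; 1 remain.
Put 22 in bin 9; 8 remain.
Put 2 in bin 2; 0 remain.
Put 4 in bin 3; 0 remain.

9 bins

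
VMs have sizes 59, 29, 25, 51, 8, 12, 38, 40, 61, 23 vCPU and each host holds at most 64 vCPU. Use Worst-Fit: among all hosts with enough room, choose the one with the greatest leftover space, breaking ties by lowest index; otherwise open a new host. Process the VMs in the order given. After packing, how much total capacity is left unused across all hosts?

59 vCPU → host 1 (remaining 5 vCPU)
29 vCPU → host 2 (remaining 35 vCPU)
25 vCPU → host 2 (remaining 10 vCPU)
51 vCPU → host 3 (remaining 13 vCPU)
8 vCPU → host 3 (remaining 5 vCPU)
12 vCPU → host 4 (remaining 52 vCPU)
38 vCPU → host 4 (remaining 14 vCPU)
40 vCPU → host 5 (remaining 24 vCPU)
61 vCPU → host 6 (remaining 3 vCPU)
23 vCPU → host 5 (remaining 1 vCPU)
6 hosts × 64 vCPU = 384 vCPU; used 346 vCPU; unused 38 vCPU.

38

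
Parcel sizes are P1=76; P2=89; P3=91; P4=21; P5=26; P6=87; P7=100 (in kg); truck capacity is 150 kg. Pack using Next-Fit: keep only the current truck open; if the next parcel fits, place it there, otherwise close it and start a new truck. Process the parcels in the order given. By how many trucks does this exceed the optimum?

0

Next-Fit: [76] [89] [91,21,26] [87] [100] → 5 trucks.
5 parcels exceed 75 kg (half the capacity), and no two of those can share a truck, so at least 5 trucks are needed.
So 5 is already optimal.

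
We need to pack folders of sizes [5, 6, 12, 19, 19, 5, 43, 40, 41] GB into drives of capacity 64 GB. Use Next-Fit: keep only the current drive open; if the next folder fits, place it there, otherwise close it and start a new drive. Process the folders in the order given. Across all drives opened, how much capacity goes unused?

66

Put 5 GB in drive 1; 59 GB remain.
Put 6 GB in drive 1; 53 GB remain.
Put 12 GB in drive 1; 41 GB remain.
Put 19 GB in drive 1; 22 GB remain.
Put 19 GB in drive 1; 3 GB remain.
Put 5 GB in drive 2; 59 GB remain.
Put 43 GB in drive 2; 16 GB remain.
Put 40 GB in drive 3; 24 GB remain.
Put 41 GB in drive 4; 23 GB remain.
4 drives × 64 GB = 256 GB; used 190 GB; unused 66 GB.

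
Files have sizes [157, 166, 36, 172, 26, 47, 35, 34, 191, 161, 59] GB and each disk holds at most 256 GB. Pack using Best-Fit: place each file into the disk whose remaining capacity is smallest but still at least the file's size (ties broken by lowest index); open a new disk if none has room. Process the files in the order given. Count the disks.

disk 1: place 157 GB, 99 GB left
disk 2: place 166 GB, 90 GB left
disk 2: place 36 GB, 54 GB left
disk 3: place 172 GB, 84 GB left
disk 2: place 26 GB, 28 GB left
disk 3: place 47 GB, 37 GB left
disk 3: place 35 GB, 2 GB left
disk 1: place 34 GB, 65 GB left
disk 4: place 191 GB, 65 GB left
disk 5: place 161 GB, 95 GB left
disk 1: place 59 GB, 6 GB left

5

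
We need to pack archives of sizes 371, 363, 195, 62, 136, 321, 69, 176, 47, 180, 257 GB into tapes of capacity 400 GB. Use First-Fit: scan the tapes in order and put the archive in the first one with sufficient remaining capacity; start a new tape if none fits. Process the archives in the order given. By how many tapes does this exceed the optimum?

1

First-Fit: [371] [363] [195,62,136] [321,69] [176,47] [180] [257] → 7 tapes.
Total size 2177 GB; any packing needs at least ⌈2177/400⌉ = 6 tapes.
An optimal packing achieves that bound: [371] [363] [321,69] [257,136] [195,180] [176,62,47] → 6 tapes.
Excess: 7 − 6 = 1.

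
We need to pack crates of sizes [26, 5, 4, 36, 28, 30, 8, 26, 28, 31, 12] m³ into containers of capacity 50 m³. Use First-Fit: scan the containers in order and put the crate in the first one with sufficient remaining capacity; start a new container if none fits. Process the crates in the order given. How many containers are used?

7

container 1: place 26 m³, 24 m³ left
container 1: place 5 m³, 19 m³ left
container 1: place 4 m³, 15 m³ left
container 2: place 36 m³, 14 m³ left
container 3: place 28 m³, 22 m³ left
container 4: place 30 m³, 20 m³ left
container 1: place 8 m³, 7 m³ left
container 5: place 26 m³, 24 m³ left
container 6: place 28 m³, 22 m³ left
container 7: place 31 m³, 19 m³ left
container 2: place 12 m³, 2 m³ left
Final containers: [26,5,4,8] [36,12] [28] [30] [26] [28] [31].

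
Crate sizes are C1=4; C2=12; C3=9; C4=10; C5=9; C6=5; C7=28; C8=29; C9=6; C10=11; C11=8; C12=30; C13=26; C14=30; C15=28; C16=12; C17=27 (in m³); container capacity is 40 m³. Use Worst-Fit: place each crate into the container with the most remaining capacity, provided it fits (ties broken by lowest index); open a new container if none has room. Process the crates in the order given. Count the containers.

9

C1 (4 m³) → container 1 (remaining 36 m³)
C2 (12 m³) → container 1 (remaining 24 m³)
C3 (9 m³) → container 1 (remaining 15 m³)
C4 (10 m³) → container 1 (remaining 5 m³)
C5 (9 m³) → container 2 (remaining 31 m³)
C6 (5 m³) → container 2 (remaining 26 m³)
C7 (28 m³) → container 3 (remaining 12 m³)
C8 (29 m³) → container 4 (remaining 11 m³)
C9 (6 m³) → container 2 (remaining 20 m³)
C10 (11 m³) → container 2 (remaining 9 m³)
C11 (8 m³) → container 3 (remaining 4 m³)
C12 (30 m³) → container 5 (remaining 10 m³)
C13 (26 m³) → container 6 (remaining 14 m³)
C14 (30 m³) → container 7 (remaining 10 m³)
C15 (28 m³) → container 8 (remaining 12 m³)
C16 (12 m³) → container 6 (remaining 2 m³)
C17 (27 m³) → container 9 (remaining 13 m³)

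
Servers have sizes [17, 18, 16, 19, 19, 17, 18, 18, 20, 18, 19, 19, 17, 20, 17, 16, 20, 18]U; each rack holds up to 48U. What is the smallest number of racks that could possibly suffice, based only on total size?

Total size = 17 + 18 + 16 + 19 + 19 + 17 + 18 + 18 + 20 + 18 + 19 + 19 + 17 + 20 + 17 + 16 + 20 + 18 = 326U.
⌈326 / 48⌉ = 7.

7 racks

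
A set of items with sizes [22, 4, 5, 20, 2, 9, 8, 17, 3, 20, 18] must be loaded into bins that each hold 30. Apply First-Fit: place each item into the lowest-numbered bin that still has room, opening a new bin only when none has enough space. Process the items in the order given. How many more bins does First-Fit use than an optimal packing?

First-Fit: [22,4,2] [5,20,3] [9,8] [17] [20] [18] → 6 bins.
Total size 128; any packing needs at least ⌈128/30⌉ = 5 bins.
An optimal packing achieves that bound: [22,8] [20,9] [20,5,4] [18,3,2] [17] → 5 bins.
Excess: 6 − 5 = 1.

1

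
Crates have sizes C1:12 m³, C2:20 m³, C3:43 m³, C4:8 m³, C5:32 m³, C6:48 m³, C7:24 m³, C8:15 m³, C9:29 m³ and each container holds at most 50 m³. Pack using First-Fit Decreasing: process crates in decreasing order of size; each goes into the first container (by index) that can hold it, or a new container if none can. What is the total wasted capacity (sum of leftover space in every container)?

Sorted descending: 48, 43, 32, 29, 24, 20, 15, 12, 8.
Put 48 m³ in container 1; 2 m³ remain.
Put 43 m³ in container 2; 7 m³ remain.
Put 32 m³ in container 3; 18 m³ remain.
Put 29 m³ in container 4; 21 m³ remain.
Put 24 m³ in container 5; 26 m³ remain.
Put 20 m³ in container 4; 1 m³ remain.
Put 15 m³ in container 3; 3 m³ remain.
Put 12 m³ in container 5; 14 m³ remain.
Put 8 m³ in container 5; 6 m³ remain.
5 containers × 50 m³ = 250 m³; used 231 m³; unused 19 m³.

19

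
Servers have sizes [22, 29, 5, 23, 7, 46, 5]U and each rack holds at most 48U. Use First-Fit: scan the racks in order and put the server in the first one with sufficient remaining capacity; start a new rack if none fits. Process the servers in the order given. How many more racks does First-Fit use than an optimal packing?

First-Fit: [22,5,7,5] [29] [23] [46] → 4 racks.
Total size 137U; any packing needs at least ⌈137/48⌉ = 3 racks.
An optimal packing achieves that bound: [46] [29,7,5,5] [23,22] → 3 racks.
Excess: 4 − 3 = 1.

1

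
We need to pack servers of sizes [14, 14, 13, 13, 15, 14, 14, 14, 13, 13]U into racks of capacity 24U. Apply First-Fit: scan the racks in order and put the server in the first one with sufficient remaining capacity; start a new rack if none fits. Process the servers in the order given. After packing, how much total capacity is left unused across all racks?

rack 1: place 14U, 10U left
rack 2: place 14U, 10U left
rack 3: place 13U, 11U left
rack 4: place 13U, 11U left
rack 5: place 15U, 9U left
rack 6: place 14U, 10U left
rack 7: place 14U, 10U left
rack 8: place 14U, 10U left
rack 9: place 13U, 11U left
rack 10: place 13U, 11U left
10 racks × 24U = 240U; used 137U; unused 103U.

103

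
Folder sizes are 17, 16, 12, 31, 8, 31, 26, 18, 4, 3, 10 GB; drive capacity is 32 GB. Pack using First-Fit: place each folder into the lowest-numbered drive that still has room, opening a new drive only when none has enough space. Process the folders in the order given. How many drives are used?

17 GB → drive 1 (remaining 15 GB)
16 GB → drive 2 (remaining 16 GB)
12 GB → drive 1 (remaining 3 GB)
31 GB → drive 3 (remaining 1 GB)
8 GB → drive 2 (remaining 8 GB)
31 GB → drive 4 (remaining 1 GB)
26 GB → drive 5 (remaining 6 GB)
18 GB → drive 6 (remaining 14 GB)
4 GB → drive 2 (remaining 4 GB)
3 GB → drive 1 (remaining 0 GB)
10 GB → drive 6 (remaining 4 GB)
Final drives: [17,12,3] [16,8,4] [31] [31] [26] [18,10].

6 drives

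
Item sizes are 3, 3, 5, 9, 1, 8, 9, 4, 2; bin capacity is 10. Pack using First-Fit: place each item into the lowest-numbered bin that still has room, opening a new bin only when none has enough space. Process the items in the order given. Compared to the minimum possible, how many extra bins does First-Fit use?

0

First-Fit: [3,3,1,2] [5,4] [9] [8] [9] → 5 bins.
Total size 44; any packing needs at least ⌈44/10⌉ = 5 bins.
So 5 is already optimal.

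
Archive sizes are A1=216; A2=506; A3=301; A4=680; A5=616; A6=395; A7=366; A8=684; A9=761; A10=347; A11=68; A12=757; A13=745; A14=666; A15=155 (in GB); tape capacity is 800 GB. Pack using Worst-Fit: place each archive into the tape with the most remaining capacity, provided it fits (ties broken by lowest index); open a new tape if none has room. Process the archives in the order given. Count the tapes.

tape 1: place A1 (216 GB), 584 GB left
tape 1: place A2 (506 GB), 78 GB left
tape 2: place A3 (301 GB), 499 GB left
tape 3: place A4 (680 GB), 120 GB left
tape 4: place A5 (616 GB), 184 GB left
tape 2: place A6 (395 GB), 104 GB left
tape 5: place A7 (366 GB), 434 GB left
tape 6: place A8 (684 GB), 116 GB left
tape 7: place A9 (761 GB), 39 GB left
tape 5: place A10 (347 GB), 87 GB left
tape 4: place A11 (68 GB), 116 GB left
tape 8: place A12 (757 GB), 43 GB left
tape 9: place A13 (745 GB), 55 GB left
tape 10: place A14 (666 GB), 134 GB left
tape 11: place A15 (155 GB), 645 GB left

11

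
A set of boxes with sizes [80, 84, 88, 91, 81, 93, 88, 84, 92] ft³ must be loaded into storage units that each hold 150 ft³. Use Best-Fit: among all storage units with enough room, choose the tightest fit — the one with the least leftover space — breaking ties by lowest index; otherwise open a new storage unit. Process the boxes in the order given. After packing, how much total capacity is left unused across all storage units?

80 ft³ → storage unit 1 (remaining 70 ft³)
84 ft³ → storage unit 2 (remaining 66 ft³)
88 ft³ → storage unit 3 (remaining 62 ft³)
91 ft³ → storage unit 4 (remaining 59 ft³)
81 ft³ → storage unit 5 (remaining 69 ft³)
93 ft³ → storage unit 6 (remaining 57 ft³)
88 ft³ → storage unit 7 (remaining 62 ft³)
84 ft³ → storage unit 8 (remaining 66 ft³)
92 ft³ → storage unit 9 (remaining 58 ft³)
9 storage units × 150 ft³ = 1350 ft³; used 781 ft³; unused 569 ft³.

569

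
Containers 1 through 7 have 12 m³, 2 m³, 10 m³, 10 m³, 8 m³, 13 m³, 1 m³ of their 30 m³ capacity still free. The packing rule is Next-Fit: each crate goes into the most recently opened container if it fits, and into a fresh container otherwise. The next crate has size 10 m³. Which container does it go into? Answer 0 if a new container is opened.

Next-Fit only looks at container 7, which has 1 m³ free.
10 m³ does not fit, so a new container is opened.

0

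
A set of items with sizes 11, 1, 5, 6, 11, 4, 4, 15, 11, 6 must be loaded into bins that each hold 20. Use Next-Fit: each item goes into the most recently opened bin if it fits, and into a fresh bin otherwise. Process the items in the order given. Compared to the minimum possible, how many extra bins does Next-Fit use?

Next-Fit: [11,1,5] [6,11] [4,4] [15] [11,6] → 5 bins.
Total size 74; any packing needs at least ⌈74/20⌉ = 4 bins.
An optimal packing achieves that bound: [15,5] [11,6,1] [11,6] [11,4,4] → 4 bins.
Excess: 5 − 4 = 1.

1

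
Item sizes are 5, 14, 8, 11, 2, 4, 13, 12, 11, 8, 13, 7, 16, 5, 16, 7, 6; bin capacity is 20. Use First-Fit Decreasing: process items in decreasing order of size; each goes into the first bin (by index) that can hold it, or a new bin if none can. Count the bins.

9

Sorted descending: 16, 16, 14, 13, 13, 12, 11, 11, 8, 8, 7, 7, 6, 5, 5, 4, 2.
16 → bin 1 (remaining 4)
16 → bin 2 (remaining 4)
14 → bin 3 (remaining 6)
13 → bin 4 (remaining 7)
13 → bin 5 (remaining 7)
12 → bin 6 (remaining 8)
11 → bin 7 (remaining 9)
11 → bin 8 (remaining 9)
8 → bin 6 (remaining 0)
8 → bin 7 (remaining 1)
7 → bin 4 (remaining 0)
7 → bin 5 (remaining 0)
6 → bin 3 (remaining 0)
5 → bin 8 (remaining 4)
5 → bin 9 (remaining 15)
4 → bin 1 (remaining 0)
2 → bin 2 (remaining 2)
Final bins: [16,4] [16,2] [14,6] [13,7] [13,7] [12,8] [11,8] [11,5] [5].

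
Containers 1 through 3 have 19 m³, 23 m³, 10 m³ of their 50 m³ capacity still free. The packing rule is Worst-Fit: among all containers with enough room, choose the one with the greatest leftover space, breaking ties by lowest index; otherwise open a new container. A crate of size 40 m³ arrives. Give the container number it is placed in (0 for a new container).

No container has ≥ 40 m³ free, so a new container is opened.

0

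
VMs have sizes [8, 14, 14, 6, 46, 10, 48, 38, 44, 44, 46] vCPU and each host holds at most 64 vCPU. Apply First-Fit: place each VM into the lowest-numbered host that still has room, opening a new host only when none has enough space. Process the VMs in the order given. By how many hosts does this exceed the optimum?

1

First-Fit: [8,14,14,6,10] [46] [48] [38] [44] [44] [46] → 7 hosts.
6 VMs exceed 32 vCPU (half the capacity), and no two of those can share a host, so at least 6 hosts are needed.
An optimal packing achieves that bound: [48,14] [46,14] [46,10,8] [44,6] [44] [38] → 6 hosts.
Excess: 7 − 6 = 1.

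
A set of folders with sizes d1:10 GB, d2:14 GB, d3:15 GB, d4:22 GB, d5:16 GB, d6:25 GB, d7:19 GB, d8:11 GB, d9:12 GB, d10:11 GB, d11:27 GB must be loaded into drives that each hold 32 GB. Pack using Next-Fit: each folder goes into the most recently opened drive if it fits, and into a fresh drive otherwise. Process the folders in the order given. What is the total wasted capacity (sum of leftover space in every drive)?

74

drive 1: place d1 (10 GB), 22 GB left
drive 1: place d2 (14 GB), 8 GB left
drive 2: place d3 (15 GB), 17 GB left
drive 3: place d4 (22 GB), 10 GB left
drive 4: place d5 (16 GB), 16 GB left
drive 5: place d6 (25 GB), 7 GB left
drive 6: place d7 (19 GB), 13 GB left
drive 6: place d8 (11 GB), 2 GB left
drive 7: place d9 (12 GB), 20 GB left
drive 7: place d10 (11 GB), 9 GB left
drive 8: place d11 (27 GB), 5 GB left
8 drives × 32 GB = 256 GB; used 182 GB; unused 74 GB.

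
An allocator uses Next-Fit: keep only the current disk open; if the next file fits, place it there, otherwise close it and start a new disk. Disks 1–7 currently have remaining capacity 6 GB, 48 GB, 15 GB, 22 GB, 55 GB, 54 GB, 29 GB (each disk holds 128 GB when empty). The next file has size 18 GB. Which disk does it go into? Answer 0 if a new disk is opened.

7

Next-Fit only looks at disk 7, which has 29 GB free.
18 GB fits there.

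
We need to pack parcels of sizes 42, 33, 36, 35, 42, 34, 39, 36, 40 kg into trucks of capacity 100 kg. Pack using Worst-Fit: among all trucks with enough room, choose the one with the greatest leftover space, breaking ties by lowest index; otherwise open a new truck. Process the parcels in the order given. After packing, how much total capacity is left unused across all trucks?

163

Put 42 kg in truck 1; 58 kg remain.
Put 33 kg in truck 1; 25 kg remain.
Put 36 kg in truck 2; 64 kg remain.
Put 35 kg in truck 2; 29 kg remain.
Put 42 kg in truck 3; 58 kg remain.
Put 34 kg in truck 3; 24 kg remain.
Put 39 kg in truck 4; 61 kg remain.
Put 36 kg in truck 4; 25 kg remain.
Put 40 kg in truck 5; 60 kg remain.
5 trucks × 100 kg = 500 kg; used 337 kg; unused 163 kg.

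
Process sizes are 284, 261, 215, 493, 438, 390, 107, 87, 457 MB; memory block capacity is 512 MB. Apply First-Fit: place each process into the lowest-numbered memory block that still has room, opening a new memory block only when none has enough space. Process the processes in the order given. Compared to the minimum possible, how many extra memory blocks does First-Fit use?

0

First-Fit: [284,215] [261,107,87] [493] [438] [390] [457] → 6 memory blocks.
Total size 2732 MB; any packing needs at least ⌈2732/512⌉ = 6 memory blocks.
So 6 is already optimal.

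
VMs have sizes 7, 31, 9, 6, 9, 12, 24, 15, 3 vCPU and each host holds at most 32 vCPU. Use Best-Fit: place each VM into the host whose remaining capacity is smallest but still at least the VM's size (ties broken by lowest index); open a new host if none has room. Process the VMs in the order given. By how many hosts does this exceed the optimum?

0

Best-Fit: [7,9,6,9] [31] [12,15,3] [24] → 4 hosts.
Total size 116 vCPU; any packing needs at least ⌈116/32⌉ = 4 hosts.
So 4 is already optimal.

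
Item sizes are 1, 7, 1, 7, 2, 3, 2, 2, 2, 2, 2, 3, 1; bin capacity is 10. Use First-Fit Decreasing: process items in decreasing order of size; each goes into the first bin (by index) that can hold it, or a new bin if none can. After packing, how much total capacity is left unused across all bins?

5

Sorted descending: 7, 7, 3, 3, 2, 2, 2, 2, 2, 2, 1, 1, 1.
bin 1: place 7, 3 left
bin 2: place 7, 3 left
bin 1: place 3, 0 left
bin 2: place 3, 0 left
bin 3: place 2, 8 left
bin 3: place 2, 6 left
bin 3: place 2, 4 left
bin 3: place 2, 2 left
bin 3: place 2, 0 left
bin 4: place 2, 8 left
bin 4: place 1, 7 left
bin 4: place 1, 6 left
bin 4: place 1, 5 left
4 bins × 10 = 40; used 35; unused 5.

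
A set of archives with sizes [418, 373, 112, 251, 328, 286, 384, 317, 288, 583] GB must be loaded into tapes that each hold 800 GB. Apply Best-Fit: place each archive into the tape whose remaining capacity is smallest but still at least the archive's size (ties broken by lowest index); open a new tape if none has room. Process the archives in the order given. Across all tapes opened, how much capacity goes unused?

tape 1: place 418 GB, 382 GB left
tape 1: place 373 GB, 9 GB left
tape 2: place 112 GB, 688 GB left
tape 2: place 251 GB, 437 GB left
tape 2: place 328 GB, 109 GB left
tape 3: place 286 GB, 514 GB left
tape 3: place 384 GB, 130 GB left
tape 4: place 317 GB, 483 GB left
tape 4: place 288 GB, 195 GB left
tape 5: place 583 GB, 217 GB left
5 tapes × 800 GB = 4000 GB; used 3340 GB; unused 660 GB.

660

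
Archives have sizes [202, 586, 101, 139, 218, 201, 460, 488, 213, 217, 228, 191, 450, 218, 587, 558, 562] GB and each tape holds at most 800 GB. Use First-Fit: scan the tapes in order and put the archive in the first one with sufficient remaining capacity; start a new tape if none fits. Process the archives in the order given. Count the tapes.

tape 1: place 202 GB, 598 GB left
tape 1: place 586 GB, 12 GB left
tape 2: place 101 GB, 699 GB left
tape 2: place 139 GB, 560 GB left
tape 2: place 218 GB, 342 GB left
tape 2: place 201 GB, 141 GB left
tape 3: place 460 GB, 340 GB left
tape 4: place 488 GB, 312 GB left
tape 3: place 213 GB, 127 GB left
tape 4: place 217 GB, 95 GB left
tape 5: place 228 GB, 572 GB left
tape 5: place 191 GB, 381 GB left
tape 6: place 450 GB, 350 GB left
tape 5: place 218 GB, 163 GB left
tape 7: place 587 GB, 213 GB left
tape 8: place 558 GB, 242 GB left
tape 9: place 562 GB, 238 GB left

9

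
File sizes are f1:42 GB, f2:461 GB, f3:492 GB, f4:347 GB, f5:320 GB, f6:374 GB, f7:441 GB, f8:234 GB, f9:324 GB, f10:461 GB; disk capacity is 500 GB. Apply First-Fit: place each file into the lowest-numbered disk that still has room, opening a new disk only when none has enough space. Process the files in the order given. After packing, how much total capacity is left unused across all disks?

f1 (42 GB) → disk 1 (remaining 458 GB)
f2 (461 GB) → disk 2 (remaining 39 GB)
f3 (492 GB) → disk 3 (remaining 8 GB)
f4 (347 GB) → disk 1 (remaining 111 GB)
f5 (320 GB) → disk 4 (remaining 180 GB)
f6 (374 GB) → disk 5 (remaining 126 GB)
f7 (441 GB) → disk 6 (remaining 59 GB)
f8 (234 GB) → disk 7 (remaining 266 GB)
f9 (324 GB) → disk 8 (remaining 176 GB)
f10 (461 GB) → disk 9 (remaining 39 GB)
9 disks × 500 GB = 4500 GB; used 3496 GB; unused 1004 GB.

1004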